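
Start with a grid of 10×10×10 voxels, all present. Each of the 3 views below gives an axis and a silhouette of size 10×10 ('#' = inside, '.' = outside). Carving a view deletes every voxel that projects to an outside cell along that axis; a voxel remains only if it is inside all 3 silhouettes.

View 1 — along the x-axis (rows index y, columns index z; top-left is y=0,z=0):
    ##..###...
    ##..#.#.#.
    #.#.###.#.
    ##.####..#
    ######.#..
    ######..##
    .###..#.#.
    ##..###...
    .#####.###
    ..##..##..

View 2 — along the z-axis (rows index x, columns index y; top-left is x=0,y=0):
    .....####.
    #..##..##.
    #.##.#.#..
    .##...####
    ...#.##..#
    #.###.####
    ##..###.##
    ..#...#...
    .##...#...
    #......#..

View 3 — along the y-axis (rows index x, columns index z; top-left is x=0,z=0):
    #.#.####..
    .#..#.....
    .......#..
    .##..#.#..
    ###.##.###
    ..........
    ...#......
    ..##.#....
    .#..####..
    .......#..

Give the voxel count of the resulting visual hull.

|visual hull| = 71

start: 10×10×10 = 1000 voxels
step 1: project along x, AND mask (60/100) → |grid| = 600
step 2: project along z, AND mask (46/100) → |grid| = 272
step 3: project along y, AND mask (31/100) → |grid| = 71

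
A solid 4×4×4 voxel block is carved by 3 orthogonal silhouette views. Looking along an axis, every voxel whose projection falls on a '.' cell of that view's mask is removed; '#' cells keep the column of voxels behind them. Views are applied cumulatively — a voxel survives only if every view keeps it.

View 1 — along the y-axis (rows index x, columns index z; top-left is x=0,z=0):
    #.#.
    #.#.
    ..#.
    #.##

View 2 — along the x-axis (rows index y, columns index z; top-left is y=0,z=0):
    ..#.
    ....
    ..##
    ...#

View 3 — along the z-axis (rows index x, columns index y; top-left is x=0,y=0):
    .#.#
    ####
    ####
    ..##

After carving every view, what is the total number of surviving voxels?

initial block: 4^3 = 64
V1 y: intersect with XZ mask (8 set) -- 32 left
V2 x: intersect with YZ mask (4 set) -- 10 left
V3 z: intersect with XY mask (12 set) -- 7 left

|visual hull| = 7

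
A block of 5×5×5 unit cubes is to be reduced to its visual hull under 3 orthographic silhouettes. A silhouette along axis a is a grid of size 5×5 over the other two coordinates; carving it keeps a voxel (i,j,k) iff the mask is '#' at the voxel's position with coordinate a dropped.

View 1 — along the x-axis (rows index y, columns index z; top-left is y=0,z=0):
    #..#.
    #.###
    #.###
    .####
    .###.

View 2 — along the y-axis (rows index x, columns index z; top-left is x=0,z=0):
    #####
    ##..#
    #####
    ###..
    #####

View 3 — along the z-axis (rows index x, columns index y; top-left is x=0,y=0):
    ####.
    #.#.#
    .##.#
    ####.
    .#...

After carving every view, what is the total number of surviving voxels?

40 voxels

before carving: 125 voxels (5×5×5)
[1] x-view keeps 17 columns → grid now 85
[2] y-view keeps 21 columns → grid now 68
[3] z-view keeps 15 columns → grid now 40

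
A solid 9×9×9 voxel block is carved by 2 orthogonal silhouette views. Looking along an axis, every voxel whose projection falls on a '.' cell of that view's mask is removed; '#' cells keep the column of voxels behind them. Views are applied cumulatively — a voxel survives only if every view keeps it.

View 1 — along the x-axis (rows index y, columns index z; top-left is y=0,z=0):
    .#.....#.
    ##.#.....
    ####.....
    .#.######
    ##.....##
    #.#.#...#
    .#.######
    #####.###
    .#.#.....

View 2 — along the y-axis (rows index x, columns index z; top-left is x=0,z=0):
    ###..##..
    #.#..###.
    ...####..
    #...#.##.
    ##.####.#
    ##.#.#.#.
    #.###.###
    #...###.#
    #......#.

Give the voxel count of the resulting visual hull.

start: 9×9×9 = 729 voxels
after view 1 [x-axis, 41 of 81 cells solid] → remaining = 369
after view 2 [y-axis, 44 of 81 cells solid] → remaining = 190

|visual hull| = 190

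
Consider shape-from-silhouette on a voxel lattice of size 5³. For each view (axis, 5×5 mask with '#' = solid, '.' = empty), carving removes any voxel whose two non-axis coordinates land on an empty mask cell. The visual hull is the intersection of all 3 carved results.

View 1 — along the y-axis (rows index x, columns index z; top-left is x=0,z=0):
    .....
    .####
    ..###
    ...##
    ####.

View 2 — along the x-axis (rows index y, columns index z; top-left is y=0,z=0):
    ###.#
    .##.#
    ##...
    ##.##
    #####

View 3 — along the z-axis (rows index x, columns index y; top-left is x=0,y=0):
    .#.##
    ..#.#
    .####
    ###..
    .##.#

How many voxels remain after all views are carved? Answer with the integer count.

full grid |V| = 125
[1] y-view keeps 13 columns → grid now 65
[2] x-view keeps 18 columns → grid now 43
[3] z-view keeps 15 columns → grid now 22

|visual hull| = 22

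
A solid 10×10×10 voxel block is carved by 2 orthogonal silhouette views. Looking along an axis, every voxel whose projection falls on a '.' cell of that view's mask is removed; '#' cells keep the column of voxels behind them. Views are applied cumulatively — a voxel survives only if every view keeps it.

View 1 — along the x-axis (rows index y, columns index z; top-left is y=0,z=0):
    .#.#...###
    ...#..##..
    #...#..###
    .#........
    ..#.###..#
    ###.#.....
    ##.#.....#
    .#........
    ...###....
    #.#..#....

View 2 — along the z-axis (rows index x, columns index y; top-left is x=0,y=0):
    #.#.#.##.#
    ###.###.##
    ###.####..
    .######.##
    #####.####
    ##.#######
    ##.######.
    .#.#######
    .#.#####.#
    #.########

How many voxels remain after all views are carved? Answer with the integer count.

voxel count = 271

start: 10×10×10 = 1000 voxels
V1 x: intersect with YZ mask (34 set) -- 340 left
V2 z: intersect with XY mask (79 set) -- 271 left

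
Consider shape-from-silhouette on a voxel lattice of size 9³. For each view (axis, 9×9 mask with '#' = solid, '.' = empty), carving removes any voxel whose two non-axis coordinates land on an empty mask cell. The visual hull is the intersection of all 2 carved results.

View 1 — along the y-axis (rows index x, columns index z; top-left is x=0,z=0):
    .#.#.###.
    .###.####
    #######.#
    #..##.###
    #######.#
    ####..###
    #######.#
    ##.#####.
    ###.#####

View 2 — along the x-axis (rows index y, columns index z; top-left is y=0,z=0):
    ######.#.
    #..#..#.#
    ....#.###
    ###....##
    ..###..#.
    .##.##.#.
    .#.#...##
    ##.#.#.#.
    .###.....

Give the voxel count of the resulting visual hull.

|visual hull| = 287

start: 9×9×9 = 729 voxels
  1. axis=1 (XZ plane), |mask|=64  ⇒  voxels=576
  2. axis=0 (YZ plane), |mask|=41  ⇒  voxels=287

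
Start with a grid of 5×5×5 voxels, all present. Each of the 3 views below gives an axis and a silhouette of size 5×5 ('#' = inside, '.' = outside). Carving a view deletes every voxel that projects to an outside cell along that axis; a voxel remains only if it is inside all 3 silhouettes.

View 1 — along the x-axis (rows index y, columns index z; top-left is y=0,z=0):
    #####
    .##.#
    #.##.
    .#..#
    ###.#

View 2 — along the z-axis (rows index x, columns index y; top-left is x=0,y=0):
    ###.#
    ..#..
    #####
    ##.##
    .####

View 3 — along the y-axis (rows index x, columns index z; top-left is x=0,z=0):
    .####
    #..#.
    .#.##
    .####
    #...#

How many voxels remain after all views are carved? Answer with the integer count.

start: 5×5×5 = 125 voxels
[1] x-view keeps 17 columns → grid now 85
[2] z-view keeps 18 columns → grid now 61
[3] y-view keeps 15 columns → grid now 41

|visual hull| = 41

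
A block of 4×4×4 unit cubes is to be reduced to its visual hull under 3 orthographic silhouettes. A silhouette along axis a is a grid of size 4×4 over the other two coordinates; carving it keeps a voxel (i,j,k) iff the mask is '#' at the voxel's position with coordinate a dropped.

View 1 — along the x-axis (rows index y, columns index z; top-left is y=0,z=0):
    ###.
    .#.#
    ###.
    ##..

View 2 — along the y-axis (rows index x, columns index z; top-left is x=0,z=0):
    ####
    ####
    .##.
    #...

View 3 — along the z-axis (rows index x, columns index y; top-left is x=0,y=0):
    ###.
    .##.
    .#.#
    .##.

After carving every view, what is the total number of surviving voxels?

initial block: 4^3 = 64
carve view 1 (along x, YZ-mask fill 10/16): 40 voxels remain
carve view 2 (along y, XZ-mask fill 11/16): 29 voxels remain
carve view 3 (along z, XY-mask fill 9/16): 16 voxels remain

16 voxels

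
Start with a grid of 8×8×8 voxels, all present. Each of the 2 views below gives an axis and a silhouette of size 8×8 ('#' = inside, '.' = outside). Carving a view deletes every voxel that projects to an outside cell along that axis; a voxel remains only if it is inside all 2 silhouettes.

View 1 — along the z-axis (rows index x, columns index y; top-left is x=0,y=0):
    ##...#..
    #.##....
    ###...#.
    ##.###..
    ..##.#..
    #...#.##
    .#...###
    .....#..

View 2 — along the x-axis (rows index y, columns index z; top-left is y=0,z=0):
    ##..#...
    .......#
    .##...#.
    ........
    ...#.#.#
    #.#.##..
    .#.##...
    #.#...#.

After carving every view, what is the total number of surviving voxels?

initial block: 8^3 = 512
V1 z: intersect with XY mask (27 set) -- 216 left
V2 x: intersect with YZ mask (20 set) -- 69 left

69 voxels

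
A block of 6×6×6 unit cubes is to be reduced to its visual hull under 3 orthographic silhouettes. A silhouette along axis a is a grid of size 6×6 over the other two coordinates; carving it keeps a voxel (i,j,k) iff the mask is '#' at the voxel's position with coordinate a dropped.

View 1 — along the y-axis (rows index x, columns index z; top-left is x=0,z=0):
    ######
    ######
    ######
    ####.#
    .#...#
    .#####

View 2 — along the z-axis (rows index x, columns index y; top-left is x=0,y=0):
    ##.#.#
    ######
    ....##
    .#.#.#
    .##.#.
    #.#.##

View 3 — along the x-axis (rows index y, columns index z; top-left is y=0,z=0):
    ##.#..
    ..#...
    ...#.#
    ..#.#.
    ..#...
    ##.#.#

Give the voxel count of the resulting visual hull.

|visual hull| = 43

before carving: 216 voxels (6×6×6)
[1] y-view keeps 30 columns → grid now 180
[2] z-view keeps 22 columns → grid now 113
[3] x-view keeps 13 columns → grid now 43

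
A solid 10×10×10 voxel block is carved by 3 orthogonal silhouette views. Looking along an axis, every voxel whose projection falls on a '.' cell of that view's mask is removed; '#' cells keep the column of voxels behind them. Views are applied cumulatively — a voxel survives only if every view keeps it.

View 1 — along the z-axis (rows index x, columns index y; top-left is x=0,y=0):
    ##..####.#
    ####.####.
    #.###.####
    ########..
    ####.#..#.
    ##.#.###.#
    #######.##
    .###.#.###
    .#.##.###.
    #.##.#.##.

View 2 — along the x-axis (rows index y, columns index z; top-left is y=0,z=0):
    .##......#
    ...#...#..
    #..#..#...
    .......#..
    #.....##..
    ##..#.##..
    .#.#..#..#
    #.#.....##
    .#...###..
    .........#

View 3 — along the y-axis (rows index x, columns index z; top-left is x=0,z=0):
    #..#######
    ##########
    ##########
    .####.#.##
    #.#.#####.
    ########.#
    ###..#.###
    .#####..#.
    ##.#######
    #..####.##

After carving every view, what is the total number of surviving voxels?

|visual hull| = 168

before carving: 1000 voxels (10×10×10)
  1. axis=2 (XY plane), |mask|=72  ⇒  voxels=720
  2. axis=0 (YZ plane), |mask|=30  ⇒  voxels=218
  3. axis=1 (XZ plane), |mask|=80  ⇒  voxels=168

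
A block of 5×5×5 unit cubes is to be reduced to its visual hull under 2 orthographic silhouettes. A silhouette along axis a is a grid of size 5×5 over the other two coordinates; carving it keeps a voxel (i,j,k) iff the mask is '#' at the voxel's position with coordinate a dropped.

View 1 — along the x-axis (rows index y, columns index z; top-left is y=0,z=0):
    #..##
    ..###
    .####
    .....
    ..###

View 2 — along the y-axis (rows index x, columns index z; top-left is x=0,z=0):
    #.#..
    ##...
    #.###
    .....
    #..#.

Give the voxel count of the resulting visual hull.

23 voxels

full grid |V| = 125
V1 x: intersect with YZ mask (13 set) -- 65 left
V2 y: intersect with XZ mask (10 set) -- 23 left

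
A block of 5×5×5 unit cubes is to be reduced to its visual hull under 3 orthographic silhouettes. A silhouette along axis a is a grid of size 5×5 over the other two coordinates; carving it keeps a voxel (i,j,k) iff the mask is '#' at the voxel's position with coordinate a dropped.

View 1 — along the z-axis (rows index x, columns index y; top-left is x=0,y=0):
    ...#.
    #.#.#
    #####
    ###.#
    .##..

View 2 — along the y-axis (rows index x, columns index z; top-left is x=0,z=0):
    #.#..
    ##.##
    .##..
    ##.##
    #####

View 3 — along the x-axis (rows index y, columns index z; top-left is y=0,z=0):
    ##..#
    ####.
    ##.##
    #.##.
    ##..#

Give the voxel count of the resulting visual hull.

|visual hull| = 39

before carving: 125 voxels (5×5×5)
  1. axis=2 (XY plane), |mask|=15  ⇒  voxels=75
  2. axis=1 (XZ plane), |mask|=17  ⇒  voxels=50
  3. axis=0 (YZ plane), |mask|=17  ⇒  voxels=39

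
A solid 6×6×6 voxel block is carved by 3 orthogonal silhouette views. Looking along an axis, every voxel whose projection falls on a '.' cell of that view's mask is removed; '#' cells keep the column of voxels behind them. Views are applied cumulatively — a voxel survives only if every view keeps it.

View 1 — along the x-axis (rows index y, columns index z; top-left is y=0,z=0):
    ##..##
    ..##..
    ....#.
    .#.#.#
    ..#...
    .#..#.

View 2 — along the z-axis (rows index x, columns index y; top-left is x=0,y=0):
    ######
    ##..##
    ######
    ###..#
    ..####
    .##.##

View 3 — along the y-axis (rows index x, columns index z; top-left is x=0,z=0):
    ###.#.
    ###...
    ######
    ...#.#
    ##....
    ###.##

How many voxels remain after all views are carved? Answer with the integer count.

voxel count = 36

start: 6×6×6 = 216 voxels
  1. axis=0 (YZ plane), |mask|=13  ⇒  voxels=78
  2. axis=2 (XY plane), |mask|=28  ⇒  voxels=57
  3. axis=1 (XZ plane), |mask|=22  ⇒  voxels=36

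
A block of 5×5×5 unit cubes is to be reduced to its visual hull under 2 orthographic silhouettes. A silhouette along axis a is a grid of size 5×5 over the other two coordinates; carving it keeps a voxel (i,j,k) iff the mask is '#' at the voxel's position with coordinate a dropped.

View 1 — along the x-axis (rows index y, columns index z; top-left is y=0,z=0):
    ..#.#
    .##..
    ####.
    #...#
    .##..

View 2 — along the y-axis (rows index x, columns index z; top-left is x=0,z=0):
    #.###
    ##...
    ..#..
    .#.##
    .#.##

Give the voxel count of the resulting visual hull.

|visual hull| = 30

start: 5×5×5 = 125 voxels
after view 1 [x-axis, 12 of 25 cells solid] → remaining = 60
after view 2 [y-axis, 13 of 25 cells solid] → remaining = 30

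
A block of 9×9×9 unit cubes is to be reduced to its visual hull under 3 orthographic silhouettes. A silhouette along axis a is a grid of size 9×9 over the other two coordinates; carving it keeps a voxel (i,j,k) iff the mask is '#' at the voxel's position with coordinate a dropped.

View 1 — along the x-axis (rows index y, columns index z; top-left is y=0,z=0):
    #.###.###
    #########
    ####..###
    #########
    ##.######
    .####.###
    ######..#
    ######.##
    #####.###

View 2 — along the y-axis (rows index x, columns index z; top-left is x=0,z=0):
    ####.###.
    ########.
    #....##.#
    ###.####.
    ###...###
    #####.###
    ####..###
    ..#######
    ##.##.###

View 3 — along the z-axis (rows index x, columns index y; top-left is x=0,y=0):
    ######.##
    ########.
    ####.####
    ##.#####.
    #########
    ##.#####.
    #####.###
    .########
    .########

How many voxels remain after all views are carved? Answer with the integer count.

before carving: 729 voxels (9×9×9)
[1] x-view keeps 70 columns → grid now 630
[2] y-view keeps 61 columns → grid now 476
[3] z-view keeps 71 columns → grid now 416

voxel count = 416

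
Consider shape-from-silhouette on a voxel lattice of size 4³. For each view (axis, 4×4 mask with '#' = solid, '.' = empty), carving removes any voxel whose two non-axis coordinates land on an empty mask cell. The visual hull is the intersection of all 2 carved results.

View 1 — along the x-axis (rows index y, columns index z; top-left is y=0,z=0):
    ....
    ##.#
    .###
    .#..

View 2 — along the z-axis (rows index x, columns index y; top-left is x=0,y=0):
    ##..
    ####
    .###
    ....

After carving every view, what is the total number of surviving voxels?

voxel count = 17

before carving: 64 voxels (4×4×4)
carve view 1 (along x, YZ-mask fill 7/16): 28 voxels remain
carve view 2 (along z, XY-mask fill 9/16): 17 voxels remain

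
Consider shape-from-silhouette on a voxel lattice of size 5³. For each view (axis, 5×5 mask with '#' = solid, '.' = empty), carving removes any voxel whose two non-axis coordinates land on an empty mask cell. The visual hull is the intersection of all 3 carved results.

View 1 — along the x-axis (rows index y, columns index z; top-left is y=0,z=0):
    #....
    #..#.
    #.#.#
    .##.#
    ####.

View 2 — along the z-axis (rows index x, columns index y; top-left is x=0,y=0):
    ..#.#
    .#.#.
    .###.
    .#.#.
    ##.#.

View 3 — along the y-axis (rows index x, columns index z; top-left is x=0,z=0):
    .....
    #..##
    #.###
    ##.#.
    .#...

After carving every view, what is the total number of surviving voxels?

before carving: 125 voxels (5×5×5)
[1] x-view keeps 13 columns → grid now 65
[2] z-view keeps 12 columns → grid now 31
[3] y-view keeps 11 columns → grid now 14

14 voxels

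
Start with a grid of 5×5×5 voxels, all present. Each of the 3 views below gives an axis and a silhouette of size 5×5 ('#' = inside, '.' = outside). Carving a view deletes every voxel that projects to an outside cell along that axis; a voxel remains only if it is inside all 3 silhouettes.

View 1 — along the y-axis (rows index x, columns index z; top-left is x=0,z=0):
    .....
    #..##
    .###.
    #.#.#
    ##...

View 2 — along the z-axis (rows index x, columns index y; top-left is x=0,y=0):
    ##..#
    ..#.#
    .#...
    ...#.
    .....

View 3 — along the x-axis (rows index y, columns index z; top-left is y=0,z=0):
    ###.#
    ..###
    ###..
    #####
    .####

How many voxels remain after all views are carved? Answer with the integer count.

start: 5×5×5 = 125 voxels
  1. axis=1 (XZ plane), |mask|=11  ⇒  voxels=55
  2. axis=2 (XY plane), |mask|=7  ⇒  voxels=12
  3. axis=0 (YZ plane), |mask|=19  ⇒  voxels=8

|visual hull| = 8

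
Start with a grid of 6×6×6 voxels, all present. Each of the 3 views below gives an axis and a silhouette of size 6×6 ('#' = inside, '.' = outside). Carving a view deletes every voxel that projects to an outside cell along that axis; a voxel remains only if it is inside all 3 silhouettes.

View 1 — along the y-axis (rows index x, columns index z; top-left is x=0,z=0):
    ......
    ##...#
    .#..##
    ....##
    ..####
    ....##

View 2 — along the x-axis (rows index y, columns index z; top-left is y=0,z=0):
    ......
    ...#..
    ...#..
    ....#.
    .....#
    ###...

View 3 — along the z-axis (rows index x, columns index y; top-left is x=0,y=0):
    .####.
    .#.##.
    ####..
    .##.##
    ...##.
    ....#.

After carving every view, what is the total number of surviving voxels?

start: 6×6×6 = 216 voxels
step 1: project along y, AND mask (14/36) → |grid| = 84
step 2: project along x, AND mask (7/36) → |grid| = 15
step 3: project along z, AND mask (18/36) → |grid| = 6

voxel count = 6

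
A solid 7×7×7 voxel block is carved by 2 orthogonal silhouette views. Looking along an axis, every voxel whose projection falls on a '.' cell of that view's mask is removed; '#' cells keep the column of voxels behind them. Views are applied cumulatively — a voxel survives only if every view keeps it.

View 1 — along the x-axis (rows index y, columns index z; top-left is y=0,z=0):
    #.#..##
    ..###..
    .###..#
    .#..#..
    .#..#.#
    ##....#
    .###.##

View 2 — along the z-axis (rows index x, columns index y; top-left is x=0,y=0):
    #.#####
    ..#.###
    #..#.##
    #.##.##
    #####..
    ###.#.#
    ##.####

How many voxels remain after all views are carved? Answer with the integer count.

remaining voxels: 123

before carving: 343 voxels (7×7×7)
[1] x-view keeps 24 columns → grid now 168
[2] z-view keeps 35 columns → grid now 123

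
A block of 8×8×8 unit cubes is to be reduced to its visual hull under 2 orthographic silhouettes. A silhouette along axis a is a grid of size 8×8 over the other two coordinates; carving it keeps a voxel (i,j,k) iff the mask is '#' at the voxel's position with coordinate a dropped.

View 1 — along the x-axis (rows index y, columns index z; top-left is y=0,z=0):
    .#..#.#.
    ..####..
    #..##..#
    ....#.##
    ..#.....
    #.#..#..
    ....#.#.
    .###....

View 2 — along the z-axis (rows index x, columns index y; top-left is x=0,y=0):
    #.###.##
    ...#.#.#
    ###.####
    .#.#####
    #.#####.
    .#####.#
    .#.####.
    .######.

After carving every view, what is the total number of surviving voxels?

before carving: 512 voxels (8×8×8)
  1. axis=0 (YZ plane), |mask|=23  ⇒  voxels=184
  2. axis=2 (XY plane), |mask|=45  ⇒  voxels=125

remaining voxels: 125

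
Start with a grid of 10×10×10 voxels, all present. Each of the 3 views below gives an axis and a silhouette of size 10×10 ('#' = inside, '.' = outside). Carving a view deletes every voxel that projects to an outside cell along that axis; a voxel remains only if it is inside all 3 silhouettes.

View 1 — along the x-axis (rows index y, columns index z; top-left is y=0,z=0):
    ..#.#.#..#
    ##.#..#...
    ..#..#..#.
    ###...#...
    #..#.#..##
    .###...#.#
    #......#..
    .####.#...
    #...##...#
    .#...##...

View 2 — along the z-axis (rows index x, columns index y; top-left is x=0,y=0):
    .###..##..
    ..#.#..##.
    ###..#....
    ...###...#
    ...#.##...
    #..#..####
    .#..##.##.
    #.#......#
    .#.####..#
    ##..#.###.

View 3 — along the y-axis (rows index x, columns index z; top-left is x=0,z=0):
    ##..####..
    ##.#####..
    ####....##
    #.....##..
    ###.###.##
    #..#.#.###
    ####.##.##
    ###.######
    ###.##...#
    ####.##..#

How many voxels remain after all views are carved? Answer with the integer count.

before carving: 1000 voxels (10×10×10)
step 1: project along x, AND mask (39/100) → |grid| = 390
step 2: project along z, AND mask (46/100) → |grid| = 181
step 3: project along y, AND mask (66/100) → |grid| = 119

|visual hull| = 119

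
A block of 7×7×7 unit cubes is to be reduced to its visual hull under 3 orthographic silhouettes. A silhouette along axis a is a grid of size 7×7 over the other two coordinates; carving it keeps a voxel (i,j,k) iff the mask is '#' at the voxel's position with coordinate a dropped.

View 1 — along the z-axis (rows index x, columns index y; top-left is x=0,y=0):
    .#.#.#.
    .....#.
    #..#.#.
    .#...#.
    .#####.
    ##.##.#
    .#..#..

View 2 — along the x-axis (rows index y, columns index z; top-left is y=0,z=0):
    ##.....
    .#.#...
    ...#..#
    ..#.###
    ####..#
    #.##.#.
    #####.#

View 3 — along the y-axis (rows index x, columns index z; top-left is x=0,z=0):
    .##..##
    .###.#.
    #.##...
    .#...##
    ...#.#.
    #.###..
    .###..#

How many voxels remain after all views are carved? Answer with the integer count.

before carving: 343 voxels (7×7×7)
  1. axis=2 (XY plane), |mask|=21  ⇒  voxels=147
  2. axis=0 (YZ plane), |mask|=25  ⇒  voxels=73
  3. axis=1 (XZ plane), |mask|=24  ⇒  voxels=39

39 voxels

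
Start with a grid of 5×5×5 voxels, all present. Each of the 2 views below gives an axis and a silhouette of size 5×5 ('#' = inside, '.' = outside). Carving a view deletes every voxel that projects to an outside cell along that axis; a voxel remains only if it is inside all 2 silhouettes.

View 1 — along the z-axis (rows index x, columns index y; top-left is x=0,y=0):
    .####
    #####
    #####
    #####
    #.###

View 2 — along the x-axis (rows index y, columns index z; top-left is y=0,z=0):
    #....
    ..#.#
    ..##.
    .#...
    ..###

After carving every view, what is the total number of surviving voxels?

voxel count = 42

start: 5×5×5 = 125 voxels
  1. axis=2 (XY plane), |mask|=23  ⇒  voxels=115
  2. axis=0 (YZ plane), |mask|=9  ⇒  voxels=42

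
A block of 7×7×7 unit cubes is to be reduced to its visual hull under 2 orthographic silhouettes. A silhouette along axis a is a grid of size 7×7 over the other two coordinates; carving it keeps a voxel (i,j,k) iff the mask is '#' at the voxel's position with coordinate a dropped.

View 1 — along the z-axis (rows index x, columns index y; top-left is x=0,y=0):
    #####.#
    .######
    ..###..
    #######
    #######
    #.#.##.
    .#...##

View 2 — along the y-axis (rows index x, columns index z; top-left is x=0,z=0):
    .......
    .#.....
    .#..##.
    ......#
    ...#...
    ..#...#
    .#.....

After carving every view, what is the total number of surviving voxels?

|visual hull| = 40

start: 7×7×7 = 343 voxels
[1] z-view keeps 36 columns → grid now 252
[2] y-view keeps 9 columns → grid now 40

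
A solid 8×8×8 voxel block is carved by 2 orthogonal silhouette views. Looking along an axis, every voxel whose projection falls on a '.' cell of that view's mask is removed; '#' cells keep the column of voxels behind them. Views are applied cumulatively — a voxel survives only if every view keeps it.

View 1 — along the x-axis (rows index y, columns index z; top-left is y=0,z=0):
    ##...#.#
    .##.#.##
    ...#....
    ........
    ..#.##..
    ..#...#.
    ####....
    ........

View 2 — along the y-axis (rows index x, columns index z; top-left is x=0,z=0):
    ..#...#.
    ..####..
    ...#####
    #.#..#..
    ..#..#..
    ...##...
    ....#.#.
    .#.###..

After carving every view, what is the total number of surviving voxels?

start: 8×8×8 = 512 voxels
after view 1 [x-axis, 19 of 64 cells solid] → remaining = 152
after view 2 [y-axis, 24 of 64 cells solid] → remaining = 57

57 voxels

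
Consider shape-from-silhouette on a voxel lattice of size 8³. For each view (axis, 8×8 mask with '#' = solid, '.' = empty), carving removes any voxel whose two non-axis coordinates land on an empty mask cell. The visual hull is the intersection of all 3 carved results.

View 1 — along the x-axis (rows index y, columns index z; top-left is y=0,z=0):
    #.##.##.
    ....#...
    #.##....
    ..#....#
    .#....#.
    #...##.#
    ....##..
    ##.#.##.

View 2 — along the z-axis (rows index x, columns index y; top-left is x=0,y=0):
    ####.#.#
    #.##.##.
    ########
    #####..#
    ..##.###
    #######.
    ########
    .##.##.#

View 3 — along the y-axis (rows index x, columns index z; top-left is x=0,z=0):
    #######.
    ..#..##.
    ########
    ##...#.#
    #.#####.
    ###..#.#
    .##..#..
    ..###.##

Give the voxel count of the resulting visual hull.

|visual hull| = 99

start: 8×8×8 = 512 voxels
[1] x-view keeps 24 columns → grid now 192
[2] z-view keeps 50 columns → grid now 152
[3] y-view keeps 41 columns → grid now 99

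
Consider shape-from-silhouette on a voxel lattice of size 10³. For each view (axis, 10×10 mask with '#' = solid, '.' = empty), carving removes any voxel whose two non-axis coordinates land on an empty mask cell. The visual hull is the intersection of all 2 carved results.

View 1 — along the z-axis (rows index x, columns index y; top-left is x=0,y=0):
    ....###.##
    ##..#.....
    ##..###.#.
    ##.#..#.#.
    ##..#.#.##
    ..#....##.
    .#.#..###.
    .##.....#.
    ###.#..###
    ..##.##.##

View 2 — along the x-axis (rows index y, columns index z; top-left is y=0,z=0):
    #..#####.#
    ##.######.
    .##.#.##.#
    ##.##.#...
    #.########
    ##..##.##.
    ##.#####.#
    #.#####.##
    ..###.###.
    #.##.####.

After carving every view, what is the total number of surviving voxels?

full grid |V| = 1000
[1] z-view keeps 49 columns → grid now 490
[2] x-view keeps 70 columns → grid now 347

voxel count = 347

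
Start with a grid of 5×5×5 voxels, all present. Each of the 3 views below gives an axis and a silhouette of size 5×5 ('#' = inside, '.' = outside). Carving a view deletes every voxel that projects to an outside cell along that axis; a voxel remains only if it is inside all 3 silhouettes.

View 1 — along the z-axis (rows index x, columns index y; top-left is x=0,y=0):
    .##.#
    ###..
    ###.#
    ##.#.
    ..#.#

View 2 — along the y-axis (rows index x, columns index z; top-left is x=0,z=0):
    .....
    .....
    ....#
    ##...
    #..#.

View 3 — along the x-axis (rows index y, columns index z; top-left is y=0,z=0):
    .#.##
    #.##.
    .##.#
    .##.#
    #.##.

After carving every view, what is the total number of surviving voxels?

initial block: 5^3 = 125
step 1: project along z, AND mask (15/25) → |grid| = 75
step 2: project along y, AND mask (5/25) → |grid| = 14
step 3: project along x, AND mask (15/25) → |grid| = 7

remaining voxels: 7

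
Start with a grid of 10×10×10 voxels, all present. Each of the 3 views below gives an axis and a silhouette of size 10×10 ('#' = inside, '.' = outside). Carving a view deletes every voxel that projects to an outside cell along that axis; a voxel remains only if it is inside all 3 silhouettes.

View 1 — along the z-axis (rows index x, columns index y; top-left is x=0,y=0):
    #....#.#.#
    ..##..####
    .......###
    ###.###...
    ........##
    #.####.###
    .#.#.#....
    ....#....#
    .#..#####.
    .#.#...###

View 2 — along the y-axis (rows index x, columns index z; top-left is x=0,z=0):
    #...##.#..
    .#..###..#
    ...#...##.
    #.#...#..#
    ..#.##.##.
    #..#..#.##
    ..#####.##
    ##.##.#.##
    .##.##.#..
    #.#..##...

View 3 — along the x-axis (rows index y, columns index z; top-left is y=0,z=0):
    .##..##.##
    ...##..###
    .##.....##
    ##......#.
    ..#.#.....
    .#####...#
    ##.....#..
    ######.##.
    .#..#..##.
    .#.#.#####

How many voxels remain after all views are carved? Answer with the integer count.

start: 10×10×10 = 1000 voxels
[1] z-view keeps 45 columns → grid now 450
[2] y-view keeps 49 columns → grid now 214
[3] x-view keeps 48 columns → grid now 103

|visual hull| = 103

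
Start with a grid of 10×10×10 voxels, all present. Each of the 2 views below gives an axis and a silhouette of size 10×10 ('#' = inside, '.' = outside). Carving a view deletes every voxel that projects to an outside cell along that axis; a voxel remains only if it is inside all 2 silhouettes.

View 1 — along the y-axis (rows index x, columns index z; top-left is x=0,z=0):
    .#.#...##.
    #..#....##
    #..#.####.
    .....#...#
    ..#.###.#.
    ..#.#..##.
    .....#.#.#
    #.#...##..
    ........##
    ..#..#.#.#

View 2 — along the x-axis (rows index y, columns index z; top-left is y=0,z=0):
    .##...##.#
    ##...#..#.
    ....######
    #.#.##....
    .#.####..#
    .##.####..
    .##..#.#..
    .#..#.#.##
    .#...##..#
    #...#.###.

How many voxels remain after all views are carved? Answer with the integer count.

voxel count = 182

start: 10×10×10 = 1000 voxels
[1] y-view keeps 38 columns → grid now 380
[2] x-view keeps 49 columns → grid now 182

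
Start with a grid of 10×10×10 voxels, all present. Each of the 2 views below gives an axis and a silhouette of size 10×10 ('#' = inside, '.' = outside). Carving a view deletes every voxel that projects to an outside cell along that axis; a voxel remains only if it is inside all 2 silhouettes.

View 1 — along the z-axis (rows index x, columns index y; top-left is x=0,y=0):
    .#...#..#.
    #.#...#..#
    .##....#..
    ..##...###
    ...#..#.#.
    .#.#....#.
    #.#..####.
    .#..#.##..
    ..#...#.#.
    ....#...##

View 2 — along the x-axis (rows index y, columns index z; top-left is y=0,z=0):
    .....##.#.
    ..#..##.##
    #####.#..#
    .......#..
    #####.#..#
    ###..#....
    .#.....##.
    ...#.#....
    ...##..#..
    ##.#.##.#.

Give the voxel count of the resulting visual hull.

|visual hull| = 148

before carving: 1000 voxels (10×10×10)
after view 1 [z-axis, 37 of 100 cells solid] → remaining = 370
after view 2 [x-axis, 41 of 100 cells solid] → remaining = 148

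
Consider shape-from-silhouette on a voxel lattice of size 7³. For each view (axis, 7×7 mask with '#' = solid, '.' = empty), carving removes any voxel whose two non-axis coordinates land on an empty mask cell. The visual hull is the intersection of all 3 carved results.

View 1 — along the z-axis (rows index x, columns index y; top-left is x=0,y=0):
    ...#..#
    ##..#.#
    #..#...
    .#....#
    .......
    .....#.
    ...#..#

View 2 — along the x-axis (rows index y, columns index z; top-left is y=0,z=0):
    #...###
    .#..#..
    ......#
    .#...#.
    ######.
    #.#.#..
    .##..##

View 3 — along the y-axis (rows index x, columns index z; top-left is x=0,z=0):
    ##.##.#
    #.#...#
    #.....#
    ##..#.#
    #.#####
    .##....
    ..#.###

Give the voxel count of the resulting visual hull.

voxel count = 20

full grid |V| = 343
step 1: project along z, AND mask (13/49) → |grid| = 91
step 2: project along x, AND mask (22/49) → |grid| = 43
step 3: project along y, AND mask (26/49) → |grid| = 20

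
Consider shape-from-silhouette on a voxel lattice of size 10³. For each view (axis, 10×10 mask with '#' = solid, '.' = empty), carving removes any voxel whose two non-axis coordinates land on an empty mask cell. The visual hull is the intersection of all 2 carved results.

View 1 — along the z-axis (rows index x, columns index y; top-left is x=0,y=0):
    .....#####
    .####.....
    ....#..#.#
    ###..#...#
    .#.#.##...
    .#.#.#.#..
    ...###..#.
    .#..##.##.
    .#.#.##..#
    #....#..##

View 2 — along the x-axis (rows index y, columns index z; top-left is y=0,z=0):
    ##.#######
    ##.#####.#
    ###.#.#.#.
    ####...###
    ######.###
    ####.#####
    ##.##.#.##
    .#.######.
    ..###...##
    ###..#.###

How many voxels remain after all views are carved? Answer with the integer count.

325 voxels

initial block: 10^3 = 1000
V1 z: intersect with XY mask (43 set) -- 430 left
V2 x: intersect with YZ mask (74 set) -- 325 left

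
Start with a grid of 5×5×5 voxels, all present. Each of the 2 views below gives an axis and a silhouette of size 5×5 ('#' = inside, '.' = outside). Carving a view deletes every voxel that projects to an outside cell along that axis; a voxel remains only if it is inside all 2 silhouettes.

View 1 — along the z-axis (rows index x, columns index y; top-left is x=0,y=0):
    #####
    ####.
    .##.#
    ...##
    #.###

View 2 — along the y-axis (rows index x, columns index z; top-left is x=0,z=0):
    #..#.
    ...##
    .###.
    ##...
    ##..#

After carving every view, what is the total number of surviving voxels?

initial block: 5^3 = 125
[1] z-view keeps 18 columns → grid now 90
[2] y-view keeps 12 columns → grid now 43

43 voxels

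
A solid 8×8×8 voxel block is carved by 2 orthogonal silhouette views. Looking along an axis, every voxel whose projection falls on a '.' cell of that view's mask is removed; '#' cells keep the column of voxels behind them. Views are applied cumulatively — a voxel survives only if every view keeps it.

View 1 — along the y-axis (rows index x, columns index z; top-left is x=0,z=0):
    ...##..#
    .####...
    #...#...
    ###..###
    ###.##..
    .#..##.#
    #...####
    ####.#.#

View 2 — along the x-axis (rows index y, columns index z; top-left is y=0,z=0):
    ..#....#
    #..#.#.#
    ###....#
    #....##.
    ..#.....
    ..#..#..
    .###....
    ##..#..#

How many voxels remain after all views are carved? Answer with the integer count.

before carving: 512 voxels (8×8×8)
step 1: project along y, AND mask (35/64) → |grid| = 280
step 2: project along x, AND mask (23/64) → |grid| = 104

|visual hull| = 104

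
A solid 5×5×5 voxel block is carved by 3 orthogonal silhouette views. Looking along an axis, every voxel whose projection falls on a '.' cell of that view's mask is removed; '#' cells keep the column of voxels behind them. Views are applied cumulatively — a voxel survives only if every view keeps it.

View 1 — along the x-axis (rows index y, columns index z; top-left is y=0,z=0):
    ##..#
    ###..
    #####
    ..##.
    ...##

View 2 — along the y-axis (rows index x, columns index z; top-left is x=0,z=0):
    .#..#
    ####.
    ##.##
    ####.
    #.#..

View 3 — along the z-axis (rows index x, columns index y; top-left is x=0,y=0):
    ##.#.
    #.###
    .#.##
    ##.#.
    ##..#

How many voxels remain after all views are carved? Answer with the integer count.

27 voxels

start: 5×5×5 = 125 voxels
  1. axis=0 (YZ plane), |mask|=15  ⇒  voxels=75
  2. axis=1 (XZ plane), |mask|=16  ⇒  voxels=48
  3. axis=2 (XY plane), |mask|=16  ⇒  voxels=27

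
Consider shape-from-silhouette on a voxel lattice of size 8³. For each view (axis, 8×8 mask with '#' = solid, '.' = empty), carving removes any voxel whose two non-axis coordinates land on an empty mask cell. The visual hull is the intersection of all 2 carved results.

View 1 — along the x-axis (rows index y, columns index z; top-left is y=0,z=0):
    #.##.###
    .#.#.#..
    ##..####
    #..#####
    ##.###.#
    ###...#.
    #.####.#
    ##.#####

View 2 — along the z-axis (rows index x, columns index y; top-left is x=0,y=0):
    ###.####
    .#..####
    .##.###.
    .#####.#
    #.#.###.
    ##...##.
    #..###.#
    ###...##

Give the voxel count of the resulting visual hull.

initial block: 8^3 = 512
[1] x-view keeps 44 columns → grid now 352
[2] z-view keeps 42 columns → grid now 225

|visual hull| = 225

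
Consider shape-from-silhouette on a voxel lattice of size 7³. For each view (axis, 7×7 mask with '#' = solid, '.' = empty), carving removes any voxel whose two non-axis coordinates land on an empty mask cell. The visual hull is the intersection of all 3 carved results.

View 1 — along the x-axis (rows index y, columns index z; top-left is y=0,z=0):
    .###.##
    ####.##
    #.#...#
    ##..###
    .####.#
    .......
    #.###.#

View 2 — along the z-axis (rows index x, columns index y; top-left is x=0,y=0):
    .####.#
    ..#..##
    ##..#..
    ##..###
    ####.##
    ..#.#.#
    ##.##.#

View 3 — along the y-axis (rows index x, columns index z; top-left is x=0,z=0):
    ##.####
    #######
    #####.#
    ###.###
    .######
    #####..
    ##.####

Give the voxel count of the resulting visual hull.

111 voxels

full grid |V| = 343
carve view 1 (along x, YZ-mask fill 29/49): 203 voxels remain
carve view 2 (along z, XY-mask fill 30/49): 132 voxels remain
carve view 3 (along y, XZ-mask fill 42/49): 111 voxels remain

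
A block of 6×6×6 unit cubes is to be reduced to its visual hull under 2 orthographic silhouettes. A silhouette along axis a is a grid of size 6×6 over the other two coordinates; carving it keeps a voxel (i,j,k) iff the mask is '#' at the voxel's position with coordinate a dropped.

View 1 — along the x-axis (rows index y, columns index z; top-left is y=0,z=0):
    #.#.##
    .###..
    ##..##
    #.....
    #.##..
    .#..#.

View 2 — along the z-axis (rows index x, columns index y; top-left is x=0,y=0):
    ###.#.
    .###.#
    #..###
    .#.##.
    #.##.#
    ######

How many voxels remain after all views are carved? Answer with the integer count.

initial block: 6^3 = 216
carve view 1 (along x, YZ-mask fill 17/36): 102 voxels remain
carve view 2 (along z, XY-mask fill 25/36): 69 voxels remain

voxel count = 69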